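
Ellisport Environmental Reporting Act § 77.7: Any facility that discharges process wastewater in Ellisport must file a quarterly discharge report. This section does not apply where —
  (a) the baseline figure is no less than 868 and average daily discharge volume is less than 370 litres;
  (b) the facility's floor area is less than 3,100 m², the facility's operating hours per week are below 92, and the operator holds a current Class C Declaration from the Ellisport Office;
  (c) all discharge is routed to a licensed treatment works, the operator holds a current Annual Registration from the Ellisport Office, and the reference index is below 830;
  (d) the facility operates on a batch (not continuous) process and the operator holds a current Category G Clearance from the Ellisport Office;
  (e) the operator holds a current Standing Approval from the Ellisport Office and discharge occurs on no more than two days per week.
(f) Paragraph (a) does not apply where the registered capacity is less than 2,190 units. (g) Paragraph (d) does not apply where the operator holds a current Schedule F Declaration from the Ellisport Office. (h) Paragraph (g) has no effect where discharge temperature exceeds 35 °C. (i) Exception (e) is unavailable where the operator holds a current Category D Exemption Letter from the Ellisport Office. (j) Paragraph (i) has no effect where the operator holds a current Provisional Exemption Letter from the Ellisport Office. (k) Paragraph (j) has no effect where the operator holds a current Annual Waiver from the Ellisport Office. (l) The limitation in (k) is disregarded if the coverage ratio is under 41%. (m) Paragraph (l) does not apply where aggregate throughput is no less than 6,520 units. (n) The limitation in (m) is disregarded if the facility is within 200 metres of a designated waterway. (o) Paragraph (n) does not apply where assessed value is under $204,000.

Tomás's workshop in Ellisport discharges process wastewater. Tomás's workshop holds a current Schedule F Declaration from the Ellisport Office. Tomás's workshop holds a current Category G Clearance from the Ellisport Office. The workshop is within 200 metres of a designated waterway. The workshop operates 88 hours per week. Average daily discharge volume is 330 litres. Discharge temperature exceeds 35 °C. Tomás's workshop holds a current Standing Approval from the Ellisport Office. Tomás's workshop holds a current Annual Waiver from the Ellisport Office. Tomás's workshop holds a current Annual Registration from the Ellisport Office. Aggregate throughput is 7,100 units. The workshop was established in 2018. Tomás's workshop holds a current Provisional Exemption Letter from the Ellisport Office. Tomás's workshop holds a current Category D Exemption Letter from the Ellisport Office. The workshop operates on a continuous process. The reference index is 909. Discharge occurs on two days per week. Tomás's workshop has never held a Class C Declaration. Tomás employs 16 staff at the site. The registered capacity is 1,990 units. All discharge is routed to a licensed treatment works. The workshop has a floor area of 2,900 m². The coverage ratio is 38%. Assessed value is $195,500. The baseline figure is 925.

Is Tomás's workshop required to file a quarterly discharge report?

Yes — Tomás's workshop must file a quarterly discharge report.

Exception (a): the baseline figure is 925, meeting the 868 threshold; average daily discharge volume is 330 litres, less than the 370 litres limit — every condition holds. But: (f) is engaged — the registered capacity is 1,990 units, less than the 2,190 units limit. So (a) is unavailable.
Exception (b) does not apply: the Class C Declaration is not current.
Exception (c) does not apply: the reference index is 909, not below 830.
Exception (d) requires that the facility operates on a batch (not continuous) process; but the facility operates on a continuous process, so (d) is unavailable.
Exception (e) is satisfied on its face — a current Standing Approval is held; discharge occurs on no more than two days per week. But applying paragraphs (i)–(o): (i) operates against (e): a current Category D Exemption Letter is held. (j) would limit (i) — a current Provisional Exemption Letter is held — but (k) sets (j) aside: (k) operates — a current Annual Waiver is held. (l) operates (the coverage ratio is 38%, under the 41% limit), but is set aside by (m): (m) applies — aggregate throughput is 7,100 units, meeting the 6,520 units threshold. (n) is triggered (the workshop is within 200 m of a designated waterway), but is overridden by (o): (o) operates against (n): assessed value is $195,500, under the $204,000 limit. Exception (e) does not apply.
Every exception is unavailable, so the rule governs.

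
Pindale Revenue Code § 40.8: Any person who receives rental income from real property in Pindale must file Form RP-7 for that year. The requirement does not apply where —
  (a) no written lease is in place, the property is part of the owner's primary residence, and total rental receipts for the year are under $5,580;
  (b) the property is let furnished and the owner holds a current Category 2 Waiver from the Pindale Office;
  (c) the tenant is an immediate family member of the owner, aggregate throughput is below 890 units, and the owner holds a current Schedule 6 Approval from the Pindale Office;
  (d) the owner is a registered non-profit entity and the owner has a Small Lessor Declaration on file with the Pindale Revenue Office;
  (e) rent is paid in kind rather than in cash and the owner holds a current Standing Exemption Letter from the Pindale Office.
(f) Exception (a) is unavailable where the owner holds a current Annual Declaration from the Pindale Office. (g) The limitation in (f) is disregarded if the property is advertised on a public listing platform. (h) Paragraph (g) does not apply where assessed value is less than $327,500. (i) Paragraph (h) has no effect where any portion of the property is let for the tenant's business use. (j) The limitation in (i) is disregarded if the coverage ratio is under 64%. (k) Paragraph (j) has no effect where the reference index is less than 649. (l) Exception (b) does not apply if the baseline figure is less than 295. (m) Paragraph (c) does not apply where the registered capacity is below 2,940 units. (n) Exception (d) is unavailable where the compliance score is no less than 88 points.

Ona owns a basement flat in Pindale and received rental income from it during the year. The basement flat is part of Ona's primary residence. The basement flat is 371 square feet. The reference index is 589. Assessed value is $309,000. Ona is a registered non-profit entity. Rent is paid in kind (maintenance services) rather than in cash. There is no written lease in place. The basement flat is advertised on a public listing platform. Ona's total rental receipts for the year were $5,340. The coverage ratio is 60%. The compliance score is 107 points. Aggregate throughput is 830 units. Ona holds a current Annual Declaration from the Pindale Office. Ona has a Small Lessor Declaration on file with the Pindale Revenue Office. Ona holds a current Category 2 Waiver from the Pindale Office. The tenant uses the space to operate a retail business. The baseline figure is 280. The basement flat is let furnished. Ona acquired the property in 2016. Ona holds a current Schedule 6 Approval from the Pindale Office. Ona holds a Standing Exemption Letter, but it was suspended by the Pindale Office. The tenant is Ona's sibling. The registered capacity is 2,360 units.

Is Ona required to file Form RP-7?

No — exception (a) applies; Ona is not required to file Form RP-7.

Exception (a): there is no written lease; the basement flat is part of the primary residence; total rental receipts for the year are $5,340, under the $5,580 limit — every condition holds. Under paragraphs (f)–(k): (f) would limit (a) — a current Annual Declaration is held — but (g) sets (f) aside: (g) is engaged — the property is publicly advertised. (h) would limit (g) — assessed value is $309,000, less than the $327,500 limit — but (i) sets (h) aside: (i) operates against (h): the space is let for business use. (j) is engaged (the coverage ratio is 60%, under the 64% limit), but is set aside by (k): (k) is engaged — the reference index is 589, less than the 649 limit. (a) remains available.
All of (b)'s requirements are met (the property is let furnished; a current Category 2 Waiver is held). Turning to paragraph (l): (l) operates against (b): the baseline figure is 280, less than the 295 limit. So (b) is unavailable.
Exception (c) is satisfied on its face — the tenant is an immediate family member; aggregate throughput is 830 units, below the 890 units limit; a current Schedule 6 Approval is held. However, paragraph (m) must be considered: (m) operates against (c): the registered capacity is 2,360 units, below the 2,940 units limit. (c) is therefore removed.
Exception (d) is satisfied on its face — Ona is a registered non-profit; a Small Lessor Declaration is on file. Turning to paragraph (n): (n) is engaged — the compliance score is 107 points, meeting the 88 points threshold. So (d) is unavailable.
Exception (e) fails — there is no Standing Exemption Letter in force.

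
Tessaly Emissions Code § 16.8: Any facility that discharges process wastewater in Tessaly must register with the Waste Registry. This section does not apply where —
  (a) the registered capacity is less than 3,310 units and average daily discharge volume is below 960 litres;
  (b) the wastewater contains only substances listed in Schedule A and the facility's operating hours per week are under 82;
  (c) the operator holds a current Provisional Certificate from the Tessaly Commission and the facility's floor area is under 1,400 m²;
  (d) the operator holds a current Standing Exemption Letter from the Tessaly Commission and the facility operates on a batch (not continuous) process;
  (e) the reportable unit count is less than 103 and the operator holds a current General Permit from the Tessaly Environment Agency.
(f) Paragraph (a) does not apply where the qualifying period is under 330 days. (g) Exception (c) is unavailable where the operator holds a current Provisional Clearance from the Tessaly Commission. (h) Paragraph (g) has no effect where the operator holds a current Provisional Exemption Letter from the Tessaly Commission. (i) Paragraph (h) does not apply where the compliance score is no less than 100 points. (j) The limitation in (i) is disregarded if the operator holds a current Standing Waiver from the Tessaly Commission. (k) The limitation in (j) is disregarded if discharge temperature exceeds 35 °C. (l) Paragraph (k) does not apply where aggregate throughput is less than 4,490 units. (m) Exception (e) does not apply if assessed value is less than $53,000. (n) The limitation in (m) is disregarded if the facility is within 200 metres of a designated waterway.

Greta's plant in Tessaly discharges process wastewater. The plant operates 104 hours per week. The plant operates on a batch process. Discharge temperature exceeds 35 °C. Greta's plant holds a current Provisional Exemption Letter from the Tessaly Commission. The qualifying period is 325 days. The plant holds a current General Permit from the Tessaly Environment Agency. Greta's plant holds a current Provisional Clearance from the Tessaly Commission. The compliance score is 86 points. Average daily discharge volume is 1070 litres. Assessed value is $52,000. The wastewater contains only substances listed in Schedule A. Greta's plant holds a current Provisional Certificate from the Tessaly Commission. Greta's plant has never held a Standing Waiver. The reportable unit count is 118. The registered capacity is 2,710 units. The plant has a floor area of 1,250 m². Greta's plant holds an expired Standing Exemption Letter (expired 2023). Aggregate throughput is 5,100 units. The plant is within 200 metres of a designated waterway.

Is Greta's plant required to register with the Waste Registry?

Exception (a) does not apply: average daily discharge volume is 1070 litres, not below 960 litres.
Exception (b) fails — the facility's operating hours per week are 104, not under 82.
Exception (c): a current Provisional Certificate is held; the facility's floor area is 1,250 m², under the 1,400 m² limit — every condition holds. Under paragraphs (g)–(l): (g) operates (a current Provisional Clearance is held), but is itself disapplied by (h): (h) operates against (g): a current Provisional Exemption Letter is held. (i) is not engaged (the compliance score is 86 points, short of 100 points), so (h) stands. Exception (c) stands.
Exception (d) fails — there is no Standing Exemption Letter in force.
Exception (e) fails — the reportable unit count is 118, not less than 103.

No — exception (c) applies; Greta's plant is not required to register with the Waste Registry.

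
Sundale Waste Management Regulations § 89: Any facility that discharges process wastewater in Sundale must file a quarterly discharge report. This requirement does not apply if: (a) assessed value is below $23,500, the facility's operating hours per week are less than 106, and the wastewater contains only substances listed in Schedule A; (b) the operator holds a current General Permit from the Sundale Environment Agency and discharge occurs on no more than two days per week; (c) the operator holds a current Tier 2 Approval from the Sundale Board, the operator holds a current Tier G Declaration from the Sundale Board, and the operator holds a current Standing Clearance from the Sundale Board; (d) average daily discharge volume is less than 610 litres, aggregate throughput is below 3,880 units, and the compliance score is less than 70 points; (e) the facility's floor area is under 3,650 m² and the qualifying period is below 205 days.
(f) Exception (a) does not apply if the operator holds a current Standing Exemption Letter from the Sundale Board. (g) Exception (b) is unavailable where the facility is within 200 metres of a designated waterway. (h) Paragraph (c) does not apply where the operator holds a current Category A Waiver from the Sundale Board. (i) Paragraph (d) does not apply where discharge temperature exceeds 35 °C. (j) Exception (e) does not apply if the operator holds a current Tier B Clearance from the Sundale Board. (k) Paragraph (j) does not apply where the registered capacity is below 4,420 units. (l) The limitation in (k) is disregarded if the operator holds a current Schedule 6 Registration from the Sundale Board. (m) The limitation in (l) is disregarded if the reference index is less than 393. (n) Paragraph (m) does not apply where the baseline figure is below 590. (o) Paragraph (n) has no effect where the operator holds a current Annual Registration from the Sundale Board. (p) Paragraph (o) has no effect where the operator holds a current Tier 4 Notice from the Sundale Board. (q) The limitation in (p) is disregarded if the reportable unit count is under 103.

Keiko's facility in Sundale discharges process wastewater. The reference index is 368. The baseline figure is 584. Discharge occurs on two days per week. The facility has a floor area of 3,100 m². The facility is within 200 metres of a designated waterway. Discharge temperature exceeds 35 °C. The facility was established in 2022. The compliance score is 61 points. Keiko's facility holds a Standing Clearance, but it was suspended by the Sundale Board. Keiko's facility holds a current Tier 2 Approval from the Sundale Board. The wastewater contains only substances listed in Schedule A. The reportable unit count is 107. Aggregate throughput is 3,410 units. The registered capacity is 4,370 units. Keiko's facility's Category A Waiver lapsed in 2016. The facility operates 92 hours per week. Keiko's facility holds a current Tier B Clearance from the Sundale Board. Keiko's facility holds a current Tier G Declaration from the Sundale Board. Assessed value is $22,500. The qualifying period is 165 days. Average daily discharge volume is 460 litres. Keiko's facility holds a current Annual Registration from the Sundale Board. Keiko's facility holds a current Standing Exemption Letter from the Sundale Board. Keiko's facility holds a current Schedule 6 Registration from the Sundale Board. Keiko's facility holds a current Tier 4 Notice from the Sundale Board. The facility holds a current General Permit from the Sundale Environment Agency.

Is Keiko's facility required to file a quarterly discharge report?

Yes — Keiko's facility must file a quarterly discharge report.

All of (a)'s requirements are met (assessed value is $22,500, below the $23,500 limit; the facility's operating hours per week are 92, less than the 106 limit; the wastewater is Schedule-A-only). But: (f) operates against (a): a current Standing Exemption Letter is held. (a) is therefore removed.
Exception (b): a current General Permit is held; discharge occurs on no more than two days per week — every condition holds. However, paragraph (g) must be considered: (g) applies — the facility is within 200 m of a designated waterway. So (b) is unavailable.
Exception (c) does not apply: the Standing Clearance is not current.
Exception (d)'s conditions are all satisfied: average daily discharge volume is 460 litres, less than the 610 litres limit; aggregate throughput is 3,410 units, below the 3,880 units limit; the compliance score is 61 points, less than the 70 points limit. But applying paragraph (i): (i) operates against (d): discharge temperature exceeds 35 °C. Exception (d) does not apply.
All of (e)'s requirements are met (the facility's floor area is 3,100 m², under the 3,650 m² limit; the qualifying period is 165 days, below the 205 days limit). But applying paragraphs (j)–(q): (j) applies — a current Tier B Clearance is held. (k) operates (the registered capacity is 4,370 units, below the 4,420 units limit), but is displaced by (l): (l) operates against (k): a current Schedule 6 Registration is held. (m) would limit (l) — the reference index is 368, less than the 393 limit — but (n) sets (m) aside: (n) operates against (m): the baseline figure is 584, below the 590 limit. (o) would limit (n) — a current Annual Registration is held — but (p) sets (o) aside: (p) is engaged — a current Tier 4 Notice is held. (q) is inapplicable (the reportable unit count is 107, not under 103), so (p) stands. (e) is therefore removed.
None of the exceptions is available; § 89 applies in full.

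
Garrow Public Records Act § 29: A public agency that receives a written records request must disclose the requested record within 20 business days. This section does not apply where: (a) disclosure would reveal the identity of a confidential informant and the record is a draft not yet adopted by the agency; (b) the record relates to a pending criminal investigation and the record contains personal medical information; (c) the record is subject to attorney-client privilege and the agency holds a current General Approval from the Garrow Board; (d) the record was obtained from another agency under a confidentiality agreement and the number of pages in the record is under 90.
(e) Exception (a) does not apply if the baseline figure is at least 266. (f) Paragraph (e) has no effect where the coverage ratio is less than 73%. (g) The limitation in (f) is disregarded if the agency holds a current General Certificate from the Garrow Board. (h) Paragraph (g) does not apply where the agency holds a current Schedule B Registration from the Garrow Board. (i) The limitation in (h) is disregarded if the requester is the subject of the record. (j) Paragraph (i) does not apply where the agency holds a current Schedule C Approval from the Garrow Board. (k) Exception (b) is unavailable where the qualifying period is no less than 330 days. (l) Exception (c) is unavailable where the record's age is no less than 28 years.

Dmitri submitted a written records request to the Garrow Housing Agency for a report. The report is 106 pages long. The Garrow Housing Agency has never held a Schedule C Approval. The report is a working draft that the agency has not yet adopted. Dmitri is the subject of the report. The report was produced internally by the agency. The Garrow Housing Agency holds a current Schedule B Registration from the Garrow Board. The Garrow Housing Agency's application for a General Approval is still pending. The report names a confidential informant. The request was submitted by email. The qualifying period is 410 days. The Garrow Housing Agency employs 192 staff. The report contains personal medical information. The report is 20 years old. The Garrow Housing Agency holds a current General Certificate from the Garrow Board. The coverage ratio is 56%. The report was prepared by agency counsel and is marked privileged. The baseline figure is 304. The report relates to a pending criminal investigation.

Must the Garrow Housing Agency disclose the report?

Exception (a): the report names a confidential informant; the report is an unadopted draft — every condition holds. But: (e) operates against (a): the baseline figure is 304, meeting the 266 threshold. (f) would limit (e) — the coverage ratio is 56%, less than the 73% limit — but (g) sets (f) aside: (g) operates against (f): a current General Certificate is held. (h) would limit (g) — a current Schedule B Registration is held — but (i) sets (h) aside: (i) operates against (h): Dmitri is the subject of the report. (j) is not engaged (no current Schedule C Approval is held), so (i) stands. So (a) is unavailable.
All of (b)'s requirements are met (the report relates to a pending investigation; the report contains personal medical information). Turning to paragraph (k): (k) operates against (b): the qualifying period is 410 days, meeting the 330 days threshold. Exception (b) does not apply.
Exception (c) does not apply: the General Approval is not current.
Exception (d) requires that the record was obtained from another agency under a confidentiality agreement; but the report was produced internally, so (d) is unavailable.
Every exception is unavailable, so the rule governs.

Yes — the Garrow Housing Agency must disclose the report.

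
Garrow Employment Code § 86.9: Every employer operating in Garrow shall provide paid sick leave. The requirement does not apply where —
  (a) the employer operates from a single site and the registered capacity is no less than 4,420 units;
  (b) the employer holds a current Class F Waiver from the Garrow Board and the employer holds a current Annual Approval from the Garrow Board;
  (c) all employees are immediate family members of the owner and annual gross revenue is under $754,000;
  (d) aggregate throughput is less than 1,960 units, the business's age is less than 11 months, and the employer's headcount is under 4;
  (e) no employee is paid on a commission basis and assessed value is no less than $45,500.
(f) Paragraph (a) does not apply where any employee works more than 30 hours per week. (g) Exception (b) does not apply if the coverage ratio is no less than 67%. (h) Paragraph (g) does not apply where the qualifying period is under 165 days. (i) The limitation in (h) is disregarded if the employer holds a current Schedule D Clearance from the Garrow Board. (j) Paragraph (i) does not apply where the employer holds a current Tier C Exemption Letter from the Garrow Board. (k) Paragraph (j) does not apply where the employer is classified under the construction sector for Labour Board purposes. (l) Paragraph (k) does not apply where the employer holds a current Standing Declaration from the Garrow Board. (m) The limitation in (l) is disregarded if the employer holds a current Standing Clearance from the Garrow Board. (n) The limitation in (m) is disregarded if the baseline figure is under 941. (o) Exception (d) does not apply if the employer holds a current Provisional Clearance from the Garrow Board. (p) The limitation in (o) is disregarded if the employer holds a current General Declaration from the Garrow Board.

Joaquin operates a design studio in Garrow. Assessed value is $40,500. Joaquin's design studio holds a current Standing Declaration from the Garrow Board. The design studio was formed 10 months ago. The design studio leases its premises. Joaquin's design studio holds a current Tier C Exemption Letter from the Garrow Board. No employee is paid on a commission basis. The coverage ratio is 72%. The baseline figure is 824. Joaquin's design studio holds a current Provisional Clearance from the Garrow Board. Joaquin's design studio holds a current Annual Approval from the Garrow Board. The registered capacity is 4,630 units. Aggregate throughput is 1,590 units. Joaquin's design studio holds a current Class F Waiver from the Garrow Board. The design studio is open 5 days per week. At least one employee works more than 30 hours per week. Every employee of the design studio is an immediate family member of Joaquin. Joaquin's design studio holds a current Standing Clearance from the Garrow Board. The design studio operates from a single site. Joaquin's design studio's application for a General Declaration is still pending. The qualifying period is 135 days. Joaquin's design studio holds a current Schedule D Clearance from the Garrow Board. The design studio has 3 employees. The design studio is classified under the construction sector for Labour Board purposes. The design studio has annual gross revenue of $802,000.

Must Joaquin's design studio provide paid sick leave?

Exception (a): the employer operates from a single site; the registered capacity is 4,630 units, meeting the 4,420 units threshold — every condition holds. Turning to paragraph (f): (f) operates against (a): at least one employee exceeds 30 hours/week. (a) is therefore removed.
Exception (b) is satisfied on its face — a current Class F Waiver is held; a current Annual Approval is held. Considering the limiting provisions: (g) would limit (b) — the coverage ratio is 72%, meeting the 67% threshold — but (h) sets (g) aside: (h) operates against (g): the qualifying period is 135 days, under the 165 days limit. (i) applies (a current Schedule D Clearance is held), but is overridden by (j): (j) operates against (i): a current Tier C Exemption Letter is held. (k) is triggered (the design studio is classified under the construction sector), but is set aside by (l): (l) operates against (k): a current Standing Declaration is held. (m) applies (a current Standing Clearance is held), but is overridden by (n): (n) operates against (m): the baseline figure is 824, under the 941 limit. Exception (b) stands.
Exception (c) requires that annual gross revenue is under $754,000; but annual gross revenue is $802,000, not under $754,000, so (c) is unavailable.
Exception (d): aggregate throughput is 1,590 units, less than the 1,960 units limit; the business's age is 10 months, less than the 11 months limit; the employer's headcount is 3, under the 4 limit — every condition holds. But applying paragraphs (o)–(p): (o) operates against (d): a current Provisional Clearance is held. (p) does not operate here (the General Declaration is not current), so (o) stands. So (d) is unavailable.
Exception (e) fails — assessed value is $40,500, short of $45,500.

No — exception (b) applies; Joaquin's design studio is not required to provide paid sick leave.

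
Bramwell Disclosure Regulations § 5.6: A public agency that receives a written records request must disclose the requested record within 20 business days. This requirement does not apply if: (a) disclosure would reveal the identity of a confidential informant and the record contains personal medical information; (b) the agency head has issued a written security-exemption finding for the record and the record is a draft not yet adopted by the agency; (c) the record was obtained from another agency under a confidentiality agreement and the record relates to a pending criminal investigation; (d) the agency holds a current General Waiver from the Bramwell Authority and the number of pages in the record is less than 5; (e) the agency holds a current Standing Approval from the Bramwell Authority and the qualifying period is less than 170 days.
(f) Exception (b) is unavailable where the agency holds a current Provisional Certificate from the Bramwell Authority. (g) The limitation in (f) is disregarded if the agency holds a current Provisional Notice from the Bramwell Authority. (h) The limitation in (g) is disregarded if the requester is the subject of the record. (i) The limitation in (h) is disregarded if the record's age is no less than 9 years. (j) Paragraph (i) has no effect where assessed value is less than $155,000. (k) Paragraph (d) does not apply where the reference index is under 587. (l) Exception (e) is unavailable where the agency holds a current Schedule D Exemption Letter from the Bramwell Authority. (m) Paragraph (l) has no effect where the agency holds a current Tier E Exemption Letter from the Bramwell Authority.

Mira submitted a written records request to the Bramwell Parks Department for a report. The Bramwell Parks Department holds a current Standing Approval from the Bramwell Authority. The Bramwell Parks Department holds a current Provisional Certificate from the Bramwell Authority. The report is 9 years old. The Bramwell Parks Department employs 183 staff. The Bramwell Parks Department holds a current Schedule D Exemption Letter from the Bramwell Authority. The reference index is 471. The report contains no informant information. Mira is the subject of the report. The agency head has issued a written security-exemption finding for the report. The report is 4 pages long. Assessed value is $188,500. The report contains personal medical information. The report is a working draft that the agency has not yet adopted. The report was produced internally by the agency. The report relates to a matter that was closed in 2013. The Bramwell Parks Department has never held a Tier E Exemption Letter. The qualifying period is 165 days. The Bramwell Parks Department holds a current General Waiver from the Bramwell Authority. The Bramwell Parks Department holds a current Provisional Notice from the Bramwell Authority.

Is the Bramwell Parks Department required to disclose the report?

No — exception (b) applies; the Bramwell Parks Department is not required to disclose the report.

Exception (a) requires that disclosure would reveal the identity of a confidential informant; but the report contains no informant information, so (a) is unavailable.
Exception (b) is satisfied on its face — a written security-exemption finding has been issued; the report is an unadopted draft. Applying paragraphs (f)–(j): (f) would limit (b) — a current Provisional Certificate is held — but (g) sets (f) aside: (g) is triggered — a current Provisional Notice is held. (h) would limit (g) — Mira is the subject of the report — but (i) sets (h) aside: (i) operates against (h): the record's age is 9 years, meeting the 9 years threshold. (j), which would lift (i), is inapplicable — assessed value is $188,500, not less than $155,000. (b) remains available.
Exception (c) fails — the report was produced internally.
All of (d)'s requirements are met (a current General Waiver is held; the number of pages in the record is 4, less than the 5 limit). Turning to paragraph (k): (k) operates against (d): the reference index is 471, under the 587 limit. Exception (d) does not apply.
Exception (e)'s conditions are all satisfied: a current Standing Approval is held; the qualifying period is 165 days, less than the 170 days limit. But: (l) operates against (e): a current Schedule D Exemption Letter is held. (m), which would lift (l), is not triggered — there is no Tier E Exemption Letter in force. (e) is therefore removed.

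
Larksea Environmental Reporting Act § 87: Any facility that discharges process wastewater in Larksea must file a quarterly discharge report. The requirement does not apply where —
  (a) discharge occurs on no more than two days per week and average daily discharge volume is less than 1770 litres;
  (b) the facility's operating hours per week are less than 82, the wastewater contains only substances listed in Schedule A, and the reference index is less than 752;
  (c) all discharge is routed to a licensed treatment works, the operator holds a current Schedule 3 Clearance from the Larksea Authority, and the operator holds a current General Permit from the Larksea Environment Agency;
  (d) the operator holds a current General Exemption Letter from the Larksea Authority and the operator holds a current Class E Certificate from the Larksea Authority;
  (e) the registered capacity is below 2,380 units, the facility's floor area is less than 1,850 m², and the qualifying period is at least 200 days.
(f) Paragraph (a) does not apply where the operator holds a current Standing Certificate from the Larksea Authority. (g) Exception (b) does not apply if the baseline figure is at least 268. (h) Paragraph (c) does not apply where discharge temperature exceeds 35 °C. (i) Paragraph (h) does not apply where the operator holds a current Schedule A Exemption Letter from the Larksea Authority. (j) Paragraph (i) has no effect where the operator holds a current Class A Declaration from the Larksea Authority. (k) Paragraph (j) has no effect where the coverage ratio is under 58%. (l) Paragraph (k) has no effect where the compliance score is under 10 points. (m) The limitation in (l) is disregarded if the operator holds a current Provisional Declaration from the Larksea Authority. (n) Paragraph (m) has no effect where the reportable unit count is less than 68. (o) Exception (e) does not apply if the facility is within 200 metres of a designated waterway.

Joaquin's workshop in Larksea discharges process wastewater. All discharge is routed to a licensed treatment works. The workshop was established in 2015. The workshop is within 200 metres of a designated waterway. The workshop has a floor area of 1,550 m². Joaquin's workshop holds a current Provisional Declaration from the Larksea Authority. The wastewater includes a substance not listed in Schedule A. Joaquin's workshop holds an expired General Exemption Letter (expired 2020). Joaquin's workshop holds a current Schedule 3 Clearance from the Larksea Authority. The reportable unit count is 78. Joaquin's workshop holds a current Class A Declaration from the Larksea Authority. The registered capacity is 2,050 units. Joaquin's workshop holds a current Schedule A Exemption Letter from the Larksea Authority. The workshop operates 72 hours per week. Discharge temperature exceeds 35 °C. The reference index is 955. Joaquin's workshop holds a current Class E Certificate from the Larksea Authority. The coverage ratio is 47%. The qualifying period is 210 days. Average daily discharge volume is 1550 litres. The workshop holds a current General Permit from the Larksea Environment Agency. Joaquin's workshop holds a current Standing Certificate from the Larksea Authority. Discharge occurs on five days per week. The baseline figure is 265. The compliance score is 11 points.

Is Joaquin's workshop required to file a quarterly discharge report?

No — exception (c) applies; Joaquin's workshop is not required to file a quarterly discharge report.

Exception (a) fails — discharge occurs on five days per week.
Exception (b) fails — the wastewater includes a non-Schedule-A substance.
Exception (c)'s conditions are all satisfied: discharge is routed to a licensed treatment works; a current Schedule 3 Clearance is held; a current General Permit is held. Under paragraphs (h)–(n): (h) operates (discharge temperature exceeds 35 °C), but yields to (i): (i) operates against (h): a current Schedule A Exemption Letter is held. (j) operates (a current Class A Declaration is held), but is overridden by (k): (k) operates — the coverage ratio is 47%, under the 58% limit. (l), which would lift (k), does not operate here — the compliance score is 11 points, not under 10 points. (c) remains available.
Exception (d) fails — the General Exemption Letter is not current.
Exception (e)'s conditions are all satisfied: the registered capacity is 2,050 units, below the 2,380 units limit; the facility's floor area is 1,550 m², less than the 1,850 m² limit; the qualifying period is 210 days, meeting the 200 days threshold. But applying paragraph (o): (o) is triggered — the workshop is within 200 m of a designated waterway. (e) is therefore removed.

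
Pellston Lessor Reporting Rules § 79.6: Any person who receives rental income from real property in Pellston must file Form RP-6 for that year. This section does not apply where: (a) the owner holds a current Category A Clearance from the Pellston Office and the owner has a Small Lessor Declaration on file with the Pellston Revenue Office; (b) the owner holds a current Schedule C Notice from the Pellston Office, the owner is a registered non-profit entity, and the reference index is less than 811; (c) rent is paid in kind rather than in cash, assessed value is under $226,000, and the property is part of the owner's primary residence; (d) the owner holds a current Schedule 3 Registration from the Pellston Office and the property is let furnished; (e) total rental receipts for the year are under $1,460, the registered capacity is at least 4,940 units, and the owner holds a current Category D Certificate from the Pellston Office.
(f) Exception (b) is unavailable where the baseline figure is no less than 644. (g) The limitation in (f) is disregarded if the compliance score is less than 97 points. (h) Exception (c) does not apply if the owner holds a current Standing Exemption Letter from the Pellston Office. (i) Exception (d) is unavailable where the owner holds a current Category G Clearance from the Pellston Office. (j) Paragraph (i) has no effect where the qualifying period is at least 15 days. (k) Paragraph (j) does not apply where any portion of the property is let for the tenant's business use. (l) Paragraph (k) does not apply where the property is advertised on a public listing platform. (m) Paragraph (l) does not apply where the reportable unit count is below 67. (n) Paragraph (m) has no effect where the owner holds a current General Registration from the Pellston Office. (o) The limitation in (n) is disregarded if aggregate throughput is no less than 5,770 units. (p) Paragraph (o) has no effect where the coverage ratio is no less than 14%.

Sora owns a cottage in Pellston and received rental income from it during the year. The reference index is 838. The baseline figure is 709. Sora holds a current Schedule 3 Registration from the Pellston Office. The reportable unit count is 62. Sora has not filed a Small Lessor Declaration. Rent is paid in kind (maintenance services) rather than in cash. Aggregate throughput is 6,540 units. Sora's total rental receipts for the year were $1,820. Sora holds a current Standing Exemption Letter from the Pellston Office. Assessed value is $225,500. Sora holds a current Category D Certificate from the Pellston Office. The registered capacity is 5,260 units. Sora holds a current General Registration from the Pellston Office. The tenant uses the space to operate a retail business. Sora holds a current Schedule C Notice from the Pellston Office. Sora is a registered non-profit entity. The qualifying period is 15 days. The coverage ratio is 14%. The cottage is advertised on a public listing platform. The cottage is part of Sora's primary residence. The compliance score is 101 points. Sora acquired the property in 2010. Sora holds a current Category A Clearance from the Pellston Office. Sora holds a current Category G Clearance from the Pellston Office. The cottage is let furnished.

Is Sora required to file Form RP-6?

Exception (a) does not apply: no Small Lessor Declaration is on file.
Exception (b) fails — the reference index is 838, not less than 811.
Exception (c) is satisfied on its face — rent is paid in kind; assessed value is $225,500, under the $226,000 limit; the cottage is part of the primary residence. But applying paragraph (h): (h) is triggered — a current Standing Exemption Letter is held. (c) is therefore removed.
Exception (d)'s conditions are all satisfied: a current Schedule 3 Registration is held; the property is let furnished. Under paragraphs (i)–(p): (i) is triggered (a current Category G Clearance is held), but is displaced by (j): (j) is triggered — the qualifying period is 15 days, meeting the 15 days threshold. (k) would limit (j) — the space is let for business use — but (l) sets (k) aside: (l) operates against (k): the property is publicly advertised. (m) would limit (l) — the reportable unit count is 62, below the 67 limit — but (n) sets (m) aside: (n) operates against (m): a current General Registration is held. (o) would limit (n) — aggregate throughput is 6,540 units, meeting the 5,770 units threshold — but (p) sets (o) aside: (p) applies — the coverage ratio is 14%, meeting the 14% threshold. So (d) applies.
Exception (e) requires that total rental receipts for the year are under $1,460; but total rental receipts for the year are $1,820, not under $1,460, so (e) is unavailable.

No — exception (d) applies; Sora is not required to file Form RP-6.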